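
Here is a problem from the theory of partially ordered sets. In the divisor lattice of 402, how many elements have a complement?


An element a is complemented if some b has a meet b = bottom, a join b = top.
a is complemented iff gcd(a, n/a)=1, i.e. a is a unitary divisor of 402.
Complemented elements: 1, 2, 3, 6, 67, 134, ... (2 more)
Count: 8


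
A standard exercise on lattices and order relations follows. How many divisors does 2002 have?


Divisors of 2002: [1, 2, 7, 11, 13, 14, 22, 26, 77, 91, 143, 154, 182, 286, 1001, 2002]
Count: 16


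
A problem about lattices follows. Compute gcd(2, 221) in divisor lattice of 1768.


In a divisor lattice, meet = gcd (greatest common divisor).
By Euclidean algorithm or factoring: gcd(2,221) = 1


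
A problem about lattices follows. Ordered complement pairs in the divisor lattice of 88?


Complement pair (a,b): a meet b = bottom, a join b = top.
Here: gcd(a,b)=1 and lcm(a,b)=88, i.e. a*b=88 with a,b coprime.
Pairs found: (1,88), (8,11), (11,8), (88,1)
Total ordered pairs: 4


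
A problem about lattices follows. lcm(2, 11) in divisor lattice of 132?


Join=lcm.
gcd(2,11)=1
lcm=22


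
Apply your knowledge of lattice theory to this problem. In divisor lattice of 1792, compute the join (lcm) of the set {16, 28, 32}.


In a divisor lattice, join = lcm (least common multiple).
Compute lcm iteratively: start with first element, then lcm(current, next).
Elements: [16, 28, 32]
lcm(16,28) = 112
lcm(112,32) = 224
Final lcm = 224


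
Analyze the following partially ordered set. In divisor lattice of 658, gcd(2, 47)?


Meet=gcd.
gcd(2,47)=1


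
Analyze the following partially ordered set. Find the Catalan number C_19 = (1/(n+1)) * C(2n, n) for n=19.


C(n) = C(2n, n) / (n+1).
C(38, 19) = 35345263800
C(19) = 35345263800 / 20 = 1767263190


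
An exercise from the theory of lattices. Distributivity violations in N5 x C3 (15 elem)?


Distributive law: a ^ (b v c) = (a ^ b) v (a ^ c).
Check all 15^3 = 3375 ordered triples (a,b,c).
  e.g. a=(b,0), b=(a,0), c=(c,0): lhs=(b,0) != rhs=(a,0)
  e.g. a=(b,0), b=(a,0), c=(c,1): lhs=(b,0) != rhs=(a,0)
Total violating triples: 54


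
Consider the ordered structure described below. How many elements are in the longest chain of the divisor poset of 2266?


A chain is a totally ordered subset; we count the number of elements in a maximum chain.
Compute, for each element x, the size of the longest chain ending at x:
  1: 1
  2: 2
  11: 2
  103: 2
  22: 3
  206: 3
  ...
A maximum chain: 1 < 2 < 22 < 2266
Number of elements in the longest chain: 4


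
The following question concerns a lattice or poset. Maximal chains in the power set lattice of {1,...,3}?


A maximal chain goes from the minimum element to a maximal element via cover relations.
Counting all min-to-max paths in the cover graph.
Total maximal chains: 6


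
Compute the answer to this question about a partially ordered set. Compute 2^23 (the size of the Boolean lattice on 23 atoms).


Power set = 2^n.
2^23 = 8388608


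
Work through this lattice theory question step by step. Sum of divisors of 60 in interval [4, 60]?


Interval [4,60] in divisors of 60: [4, 12, 20, 60]
Sum = 96


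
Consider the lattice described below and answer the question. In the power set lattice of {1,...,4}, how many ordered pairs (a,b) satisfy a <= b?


The order relation is {(a,b) : a <= b}, reflexive so it includes (a,a).
Examples: ({},{}), ({},{1,2}), ({},{1,2,3}), ({},{1,2,3,4}), ({},{1,2,4}), ...
Total ordered pairs: 81


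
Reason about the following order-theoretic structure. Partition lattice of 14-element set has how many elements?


B(n) = number of set partitions of an n-element set.
B(n) satisfies the recurrence: B(n+1) = sum_k C(n,k)*B(k).
B(14) = 190899322


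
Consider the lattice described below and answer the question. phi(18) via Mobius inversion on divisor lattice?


phi(n) = n * prod_{p|n} (1 - 1/p).
Prime divisors of 18: [2, 3]
phi(18) = 18 * (1 - 1/2) * (1 - 1/3)
phi(18) = 6


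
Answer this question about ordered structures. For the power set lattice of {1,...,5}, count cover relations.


A cover relation a -< b holds when a < b with no c strictly between.
Cover relations:
  {} -< {1}
  {} -< {2}
  {} -< {3}
  {} -< {4}
  {} -< {5}
  {1} -< {1,2}
  {1} -< {1,3}
  {1} -< {1,4}
  ...72 more
Total: 80


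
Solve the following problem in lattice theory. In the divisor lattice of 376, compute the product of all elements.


Divisors of 376: [1, 2, 4, 8, 47, 94, 188, 376]
Product = n^(d(n)/2) = 376^(8/2)
Product = 19987173376


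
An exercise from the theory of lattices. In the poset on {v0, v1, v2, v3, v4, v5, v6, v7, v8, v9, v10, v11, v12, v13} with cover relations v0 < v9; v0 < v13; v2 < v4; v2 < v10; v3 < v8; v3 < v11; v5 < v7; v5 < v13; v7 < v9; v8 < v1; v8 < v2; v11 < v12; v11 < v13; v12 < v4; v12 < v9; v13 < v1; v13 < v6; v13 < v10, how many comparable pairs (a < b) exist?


A comparable pair {a,b} has a < b or b < a in the order.
Count unordered pairs where one element is strictly below the other.
Examples: {v0,v1}, {v0,v6}, {v0,v9}, {v0,v10}, ...
Total comparable pairs: 40


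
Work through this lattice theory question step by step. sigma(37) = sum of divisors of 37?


sigma(n) = sum of divisors.
Divisors of 37: [1, 37]
Sum = 38


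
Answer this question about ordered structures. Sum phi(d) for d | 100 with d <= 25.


Divisors of 100 up to 25: [1, 2, 4, 5, 10, 20, 25]
phi values: [1, 1, 2, 4, 4, 8, 20]
Sum = 40


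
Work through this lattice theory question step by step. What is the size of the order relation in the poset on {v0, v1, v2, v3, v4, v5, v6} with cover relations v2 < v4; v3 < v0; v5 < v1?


The order relation is {(a,b) : a <= b}, reflexive so it includes (a,a).
Examples: (v0,v0), (v1,v1), (v2,v2), (v2,v4), (v3,v0), ...
Total ordered pairs: 10


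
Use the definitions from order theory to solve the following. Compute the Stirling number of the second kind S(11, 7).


S(n,k) = k*S(n-1,k) + S(n-1,k-1).
S(10,7) = 5880, S(10,6) = 22827
S(11,7) = 7*5880 + 22827 = 41160 + 22827
S(11,7) = 63987


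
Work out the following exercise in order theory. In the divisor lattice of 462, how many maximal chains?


A maximal chain goes from the minimum element to a maximal element via cover relations.
Counting all min-to-max paths in the cover graph.
Total maximal chains: 24


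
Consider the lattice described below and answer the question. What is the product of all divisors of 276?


Divisors of 276: [1, 2, 3, 4, 6, 12, 23, 46, 69, 92, 138, 276]
Product = n^(d(n)/2) = 276^(12/2)
Product = 442032795979776


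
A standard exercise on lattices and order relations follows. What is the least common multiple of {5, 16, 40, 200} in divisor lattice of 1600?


In a divisor lattice, join = lcm (least common multiple).
Compute lcm iteratively: start with first element, then lcm(current, next).
Elements: [5, 16, 40, 200]
lcm(5,16) = 80
lcm(80,40) = 80
lcm(80,200) = 400
Final lcm = 400


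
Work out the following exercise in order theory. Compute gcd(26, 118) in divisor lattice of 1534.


In a divisor lattice, meet = gcd (greatest common divisor).
By Euclidean algorithm or factoring: gcd(26,118) = 2


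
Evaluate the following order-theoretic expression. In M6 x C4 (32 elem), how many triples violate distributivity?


Distributive law: a ^ (b v c) = (a ^ b) v (a ^ c).
Check all 32^3 = 32768 ordered triples (a,b,c).
  e.g. a=(a1,0), b=(a2,0), c=(a3,0): lhs=(a1,0) != rhs=(0,0)
  e.g. a=(a1,0), b=(a2,0), c=(a3,1): lhs=(a1,0) != rhs=(0,0)
Total violating triples: 7680


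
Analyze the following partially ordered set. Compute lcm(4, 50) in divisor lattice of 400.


In a divisor lattice, join = lcm (least common multiple).
gcd(4,50) = 2
lcm(4,50) = 4*50/gcd = 200/2 = 100


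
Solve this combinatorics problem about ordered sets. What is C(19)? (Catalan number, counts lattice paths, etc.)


C(n) = C(2n, n) / (n+1).
C(38, 19) = 35345263800
C(19) = 35345263800 / 20 = 1767263190


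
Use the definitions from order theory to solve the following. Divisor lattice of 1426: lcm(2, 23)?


Join=lcm.
gcd(2,23)=1
lcm=46


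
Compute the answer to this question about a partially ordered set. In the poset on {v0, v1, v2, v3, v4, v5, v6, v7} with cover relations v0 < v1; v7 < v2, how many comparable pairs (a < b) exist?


A comparable pair {a,b} has a < b or b < a in the order.
Count unordered pairs where one element is strictly below the other.
Examples: {v0,v1}, {v2,v7}
Total comparable pairs: 2


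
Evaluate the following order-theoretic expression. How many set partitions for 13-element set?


B(n) = number of set partitions of an n-element set.
B(n) satisfies the recurrence: B(n+1) = sum_k C(n,k)*B(k).
B(13) = 27644437


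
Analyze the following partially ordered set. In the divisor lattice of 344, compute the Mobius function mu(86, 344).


In a divisor lattice, mu(a,b) = mu(b/a) where mu is the classical Mobius function.
b/a = 344/86 = 4
Prime factorization of 4: primes [2]
4 is not squarefree, so mu(4) = 0


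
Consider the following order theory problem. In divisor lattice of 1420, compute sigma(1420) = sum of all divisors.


sigma(n) = sum of divisors.
Divisors of 1420: [1, 2, 4, 5, 10, 20, 71, 142, 284, 355, 710, 1420]
Sum = 3024


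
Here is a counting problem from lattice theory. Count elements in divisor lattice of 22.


Divisors of 22: [1, 2, 11, 22]
Count: 4


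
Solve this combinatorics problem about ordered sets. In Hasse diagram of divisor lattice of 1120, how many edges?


A cover relation a -< b holds when a < b with no c strictly between.
Cover relations:
  1 -< 2
  1 -< 5
  1 -< 7
  2 -< 4
  2 -< 10
  2 -< 14
  4 -< 8
  4 -< 20
  ...36 more
Total: 44


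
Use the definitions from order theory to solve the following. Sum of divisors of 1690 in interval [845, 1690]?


Interval [845,1690] in divisors of 1690: [845, 1690]
Sum = 2535


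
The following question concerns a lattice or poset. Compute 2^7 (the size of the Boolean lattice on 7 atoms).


Power set = 2^n.
2^7 = 128


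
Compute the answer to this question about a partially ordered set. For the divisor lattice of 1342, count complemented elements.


An element a is complemented if some b has a meet b = bottom, a join b = top.
a is complemented iff gcd(a, n/a)=1, i.e. a is a unitary divisor of 1342.
Complemented elements: 1, 2, 11, 22, 61, 122, ... (2 more)
Count: 8


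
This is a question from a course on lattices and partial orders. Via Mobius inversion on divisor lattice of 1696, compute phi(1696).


phi(n) = n * prod_{p|n} (1 - 1/p).
Prime divisors of 1696: [2, 53]
phi(1696) = 1696 * (1 - 1/2) * (1 - 1/53)
phi(1696) = 832


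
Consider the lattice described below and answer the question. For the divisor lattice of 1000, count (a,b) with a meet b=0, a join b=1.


Complement pair (a,b): a meet b = bottom, a join b = top.
Here: gcd(a,b)=1 and lcm(a,b)=1000, i.e. a*b=1000 with a,b coprime.
Pairs found: (1,1000), (8,125), (125,8), (1000,1)
Total ordered pairs: 4


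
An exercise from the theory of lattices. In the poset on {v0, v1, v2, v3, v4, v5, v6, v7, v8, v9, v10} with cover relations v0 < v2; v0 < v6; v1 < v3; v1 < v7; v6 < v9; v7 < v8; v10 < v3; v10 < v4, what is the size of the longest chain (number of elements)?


A chain is a totally ordered subset; we count the number of elements in a maximum chain.
Compute, for each element x, the size of the longest chain ending at x:
  v0: 1
  v1: 1
  v5: 1
  v10: 1
  v2: 2
  v4: 2
  ...
A maximum chain: v1 < v7 < v8
Number of elements in the longest chain: 3


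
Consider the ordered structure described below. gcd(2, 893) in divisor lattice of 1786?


Meet=gcd.
gcd(2,893)=1


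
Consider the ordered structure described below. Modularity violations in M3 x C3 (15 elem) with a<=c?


Modular law: if a <= c then a v (b ^ c) = (a v b) ^ c.
Check all triples (a,b,c) with a <= c among 15 elements.
This lattice is modular (diamonds M_m and their chain-products are modular).
Total violating triples: 0


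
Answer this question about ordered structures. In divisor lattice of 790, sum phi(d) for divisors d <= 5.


Divisors of 790 up to 5: [1, 2, 5]
phi values: [1, 1, 4]
Sum = 6


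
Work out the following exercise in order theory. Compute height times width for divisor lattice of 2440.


Height = length of longest chain minus 1; width = size of largest antichain.
A maximum chain: 1 | 61 | 305 | 610 | 1220 | 2440  (height 5).
A maximum antichain: {4, 10, 122, 305}  (width 4).
Product = 5 * 4 = 20


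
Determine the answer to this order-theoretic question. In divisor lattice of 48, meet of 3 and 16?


In a divisor lattice, meet = gcd (greatest common divisor).
By Euclidean algorithm or factoring: gcd(3,16) = 1


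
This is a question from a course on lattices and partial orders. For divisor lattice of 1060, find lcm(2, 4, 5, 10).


In a divisor lattice, join = lcm (least common multiple).
Compute lcm iteratively: start with first element, then lcm(current, next).
Elements: [2, 4, 5, 10]
lcm(2,4) = 4
lcm(4,5) = 20
lcm(20,10) = 20
Final lcm = 20


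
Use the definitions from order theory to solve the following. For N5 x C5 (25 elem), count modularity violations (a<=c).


Modular law: if a <= c then a v (b ^ c) = (a v b) ^ c.
Check all triples (a,b,c) with a <= c among 25 elements.
  e.g. a=(a,0), b=(c,0), c=(b,0): lhs=(a,0) != rhs=(b,0)
  e.g. a=(a,0), b=(c,1), c=(b,0): lhs=(a,0) != rhs=(b,0)
Total violating triples: 75


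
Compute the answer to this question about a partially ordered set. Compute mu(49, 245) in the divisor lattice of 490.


In a divisor lattice, mu(a,b) = mu(b/a) where mu is the classical Mobius function.
b/a = 245/49 = 5
Prime factorization of 5: primes [5]
5 is squarefree with 1 prime factor(s), so mu(5) = (-1)^1 = -1


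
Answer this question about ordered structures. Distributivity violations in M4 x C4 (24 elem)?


Distributive law: a ^ (b v c) = (a ^ b) v (a ^ c).
Check all 24^3 = 13824 ordered triples (a,b,c).
  e.g. a=(a1,0), b=(a2,0), c=(a3,0): lhs=(a1,0) != rhs=(0,0)
  e.g. a=(a1,0), b=(a2,0), c=(a3,1): lhs=(a1,0) != rhs=(0,0)
Total violating triples: 1536


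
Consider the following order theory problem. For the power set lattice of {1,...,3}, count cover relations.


A cover relation a -< b holds when a < b with no c strictly between.
Cover relations:
  {} -< {1}
  {} -< {2}
  {} -< {3}
  {1} -< {1,2}
  {1} -< {1,3}
  {2} -< {1,2}
  {2} -< {2,3}
  {3} -< {1,3}
  ...4 more
Total: 12


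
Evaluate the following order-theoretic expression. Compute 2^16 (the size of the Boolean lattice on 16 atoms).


Power set = 2^n.
2^16 = 65536


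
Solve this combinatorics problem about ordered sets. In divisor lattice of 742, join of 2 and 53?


In a divisor lattice, join = lcm (least common multiple).
gcd(2,53) = 1
lcm(2,53) = 2*53/gcd = 106/1 = 106


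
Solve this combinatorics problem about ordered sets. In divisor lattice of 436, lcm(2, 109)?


Join=lcm.
gcd(2,109)=1
lcm=218


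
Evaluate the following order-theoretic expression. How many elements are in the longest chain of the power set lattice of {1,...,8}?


A chain is a totally ordered subset; we count the number of elements in a maximum chain.
Compute, for each element x, the size of the longest chain ending at x:
  {}: 1
  {1}: 2
  {2}: 2
  {3}: 2
  {4}: 2
  {5}: 2
  ...
A maximum chain: {} < {1} < {1,2} < {1,2,3} < {1,2,3,4} < {1,2,3,4,5} < {1,2,3,4,5,6} < {1,2,3,4,5,6,7} < {1,2,3,4,5,6,7,8}
Number of elements in the longest chain: 9


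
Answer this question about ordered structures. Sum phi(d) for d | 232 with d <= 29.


Divisors of 232 up to 29: [1, 2, 4, 8, 29]
phi values: [1, 1, 2, 4, 28]
Sum = 36


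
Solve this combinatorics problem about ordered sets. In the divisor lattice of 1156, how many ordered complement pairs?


Complement pair (a,b): a meet b = bottom, a join b = top.
Here: gcd(a,b)=1 and lcm(a,b)=1156, i.e. a*b=1156 with a,b coprime.
Pairs found: (1,1156), (4,289), (289,4), (1156,1)
Total ordered pairs: 4


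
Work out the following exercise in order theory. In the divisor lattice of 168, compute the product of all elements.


Divisors of 168: [1, 2, 3, 4, 6, 7, 8, 12, 14, 21, 24, 28, 42, 56, 84, 168]
Product = n^(d(n)/2) = 168^(16/2)
Product = 634562281237118976


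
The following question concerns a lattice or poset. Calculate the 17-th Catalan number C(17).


C(n) = C(2n, n) / (n+1).
C(34, 17) = 2333606220
C(17) = 2333606220 / 18 = 129644790


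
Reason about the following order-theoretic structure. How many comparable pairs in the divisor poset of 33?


A comparable pair {a,b} has a < b or b < a in the order.
Count unordered pairs where one element is strictly below the other.
Examples: {1,3}, {1,11}, {1,33}, {3,33}, ...
Total comparable pairs: 5


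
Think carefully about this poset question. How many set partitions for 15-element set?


B(n) = number of set partitions of an n-element set.
B(n) satisfies the recurrence: B(n+1) = sum_k C(n,k)*B(k).
B(15) = 1382958545


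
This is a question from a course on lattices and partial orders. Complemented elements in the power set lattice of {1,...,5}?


An element a is complemented if some b has a meet b = bottom, a join b = top.
every subset A has complement S\A, so all elements are complemented.
Complemented elements: {}, {1}, {2}, {3}, {4}, {5}, ... (26 more)
Count: 32


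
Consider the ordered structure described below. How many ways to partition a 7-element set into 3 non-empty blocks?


S(n,k) = k*S(n-1,k) + S(n-1,k-1).
S(6,3) = 90, S(6,2) = 31
S(7,3) = 3*90 + 31 = 270 + 31
S(7,3) = 301


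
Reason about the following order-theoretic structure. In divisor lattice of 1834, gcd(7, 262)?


Meet=gcd.
gcd(7,262)=1


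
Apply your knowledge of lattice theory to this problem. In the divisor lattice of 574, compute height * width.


Height = length of longest chain minus 1; width = size of largest antichain.
A maximum chain: 1 | 41 | 287 | 574  (height 3).
A maximum antichain: {2, 7, 41}  (width 3).
Product = 3 * 3 = 9


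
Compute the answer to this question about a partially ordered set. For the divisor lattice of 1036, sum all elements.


sigma(n) = sum of divisors.
Divisors of 1036: [1, 2, 4, 7, 14, 28, 37, 74, 148, 259, 518, 1036]
Sum = 2128


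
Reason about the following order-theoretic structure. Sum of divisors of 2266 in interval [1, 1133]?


Interval [1,1133] in divisors of 2266: [1, 11, 103, 1133]
Sum = 1248


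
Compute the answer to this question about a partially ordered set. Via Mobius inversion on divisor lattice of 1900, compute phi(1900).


phi(n) = n * prod_{p|n} (1 - 1/p).
Prime divisors of 1900: [2, 5, 19]
phi(1900) = 1900 * (1 - 1/2) * (1 - 1/5) * (1 - 1/19)
phi(1900) = 720


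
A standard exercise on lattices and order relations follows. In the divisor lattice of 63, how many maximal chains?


A maximal chain goes from the minimum element to a maximal element via cover relations.
Counting all min-to-max paths in the cover graph.
Total maximal chains: 3


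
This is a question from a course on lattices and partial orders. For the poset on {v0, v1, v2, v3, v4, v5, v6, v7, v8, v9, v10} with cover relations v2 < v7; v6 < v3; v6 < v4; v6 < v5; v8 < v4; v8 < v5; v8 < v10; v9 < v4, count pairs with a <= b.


The order relation is {(a,b) : a <= b}, reflexive so it includes (a,a).
Examples: (v0,v0), (v1,v1), (v10,v10), (v2,v2), (v2,v7), ...
Total ordered pairs: 19


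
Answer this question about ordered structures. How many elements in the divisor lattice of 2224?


Divisors of 2224: [1, 2, 4, 8, 16, 139, 278, 556, 1112, 2224]
Count: 10


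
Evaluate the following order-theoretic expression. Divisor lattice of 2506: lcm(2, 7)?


Join=lcm.
gcd(2,7)=1
lcm=14


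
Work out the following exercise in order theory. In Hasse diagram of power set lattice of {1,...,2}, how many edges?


A cover relation a -< b holds when a < b with no c strictly between.
Cover relations:
  {} -< {1}
  {} -< {2}
  {1} -< {1,2}
  {2} -< {1,2}
Total: 4


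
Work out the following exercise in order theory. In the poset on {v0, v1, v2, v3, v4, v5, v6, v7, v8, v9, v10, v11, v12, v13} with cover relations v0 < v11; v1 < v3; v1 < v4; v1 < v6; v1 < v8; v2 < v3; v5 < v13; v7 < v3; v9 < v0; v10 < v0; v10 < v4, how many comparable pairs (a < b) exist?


A comparable pair {a,b} has a < b or b < a in the order.
Count unordered pairs where one element is strictly below the other.
Examples: {v0,v9}, {v0,v10}, {v0,v11}, {v1,v3}, ...
Total comparable pairs: 13


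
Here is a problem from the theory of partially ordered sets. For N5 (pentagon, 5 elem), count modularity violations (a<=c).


Modular law: if a <= c then a v (b ^ c) = (a v b) ^ c.
Check all triples (a,b,c) with a <= c among 5 elements.
  e.g. a=a, b=c, c=b: lhs=a != rhs=b
Total violating triples: 1


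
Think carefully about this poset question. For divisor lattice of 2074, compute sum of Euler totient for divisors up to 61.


Divisors of 2074 up to 61: [1, 2, 17, 34, 61]
phi values: [1, 1, 16, 16, 60]
Sum = 94


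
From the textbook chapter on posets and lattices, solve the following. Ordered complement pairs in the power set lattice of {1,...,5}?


Complement pair (a,b): a meet b = bottom, a join b = top.
Here: A intersect B = {} and A union B = {1,...,5}.
Pairs found: ({},{1,2,3,4,5}), ({1},{2,3,4,5}), ({2},{1,3,4,5}), ({3},{1,2,4,5}), ... (28 more)
Total ordered pairs: 32


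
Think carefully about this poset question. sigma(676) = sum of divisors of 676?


sigma(n) = sum of divisors.
Divisors of 676: [1, 2, 4, 13, 26, 52, 169, 338, 676]
Sum = 1281


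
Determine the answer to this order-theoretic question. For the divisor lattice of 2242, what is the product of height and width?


Height = length of longest chain minus 1; width = size of largest antichain.
A maximum chain: 1 | 59 | 1121 | 2242  (height 3).
A maximum antichain: {2, 19, 59}  (width 3).
Product = 3 * 3 = 9


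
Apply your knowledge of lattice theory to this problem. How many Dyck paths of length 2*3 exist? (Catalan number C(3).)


C(n) = C(2n, n) / (n+1).
C(6, 3) = 20
C(3) = 20 / 4 = 5


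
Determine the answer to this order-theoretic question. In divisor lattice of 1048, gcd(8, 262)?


Meet=gcd.
gcd(8,262)=2


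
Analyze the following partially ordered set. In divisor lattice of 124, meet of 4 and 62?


In a divisor lattice, meet = gcd (greatest common divisor).
By Euclidean algorithm or factoring: gcd(4,62) = 2


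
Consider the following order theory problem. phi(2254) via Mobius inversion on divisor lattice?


phi(n) = n * prod_{p|n} (1 - 1/p).
Prime divisors of 2254: [2, 7, 23]
phi(2254) = 2254 * (1 - 1/2) * (1 - 1/7) * (1 - 1/23)
phi(2254) = 924


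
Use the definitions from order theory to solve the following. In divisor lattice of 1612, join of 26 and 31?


In a divisor lattice, join = lcm (least common multiple).
gcd(26,31) = 1
lcm(26,31) = 26*31/gcd = 806/1 = 806


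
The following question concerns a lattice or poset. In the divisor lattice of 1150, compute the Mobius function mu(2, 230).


In a divisor lattice, mu(a,b) = mu(b/a) where mu is the classical Mobius function.
b/a = 230/2 = 115
Prime factorization of 115: primes [5, 23]
115 is squarefree with 2 prime factor(s), so mu(115) = (-1)^2 = 1


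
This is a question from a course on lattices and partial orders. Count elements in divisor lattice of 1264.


Divisors of 1264: [1, 2, 4, 8, 16, 79, 158, 316, 632, 1264]
Count: 10


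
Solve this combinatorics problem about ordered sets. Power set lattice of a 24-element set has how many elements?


Power set = 2^n.
2^24 = 16777216


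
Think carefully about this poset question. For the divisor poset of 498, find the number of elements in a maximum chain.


A chain is a totally ordered subset; we count the number of elements in a maximum chain.
Compute, for each element x, the size of the longest chain ending at x:
  1: 1
  2: 2
  3: 2
  83: 2
  6: 3
  166: 3
  ...
A maximum chain: 1 < 2 < 6 < 498
Number of elements in the longest chain: 4


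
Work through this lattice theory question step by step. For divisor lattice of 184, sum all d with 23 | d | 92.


Interval [23,92] in divisors of 184: [23, 46, 92]
Sum = 161


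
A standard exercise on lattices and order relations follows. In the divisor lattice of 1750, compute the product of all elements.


Divisors of 1750: [1, 2, 5, 7, 10, 14, 25, 35, 50, 70, 125, 175, 250, 350, 875, 1750]
Product = n^(d(n)/2) = 1750^(16/2)
Product = 87963882446289062500000000


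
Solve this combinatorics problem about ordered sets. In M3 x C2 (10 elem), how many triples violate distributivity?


Distributive law: a ^ (b v c) = (a ^ b) v (a ^ c).
Check all 10^3 = 1000 ordered triples (a,b,c).
  e.g. a=(a1,0), b=(a2,0), c=(a3,0): lhs=(a1,0) != rhs=(0,0)
  e.g. a=(a1,0), b=(a2,0), c=(a3,1): lhs=(a1,0) != rhs=(0,0)
Total violating triples: 48


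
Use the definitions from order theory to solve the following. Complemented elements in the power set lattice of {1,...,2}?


An element a is complemented if some b has a meet b = bottom, a join b = top.
every subset A has complement S\A, so all elements are complemented.
Complemented elements: {}, {1}, {2}, {1,2}
Count: 4


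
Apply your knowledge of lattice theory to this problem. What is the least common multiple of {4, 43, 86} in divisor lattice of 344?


In a divisor lattice, join = lcm (least common multiple).
Compute lcm iteratively: start with first element, then lcm(current, next).
Elements: [4, 43, 86]
lcm(4,43) = 172
lcm(172,86) = 172
Final lcm = 172


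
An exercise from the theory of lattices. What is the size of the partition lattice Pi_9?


B(n) = number of set partitions of an n-element set.
B(n) satisfies the recurrence: B(n+1) = sum_k C(n,k)*B(k).
B(9) = 21147


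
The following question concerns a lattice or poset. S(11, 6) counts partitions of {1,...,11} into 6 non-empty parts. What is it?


S(n,k) = k*S(n-1,k) + S(n-1,k-1).
S(10,6) = 22827, S(10,5) = 42525
S(11,6) = 6*22827 + 42525 = 136962 + 42525
S(11,6) = 179487


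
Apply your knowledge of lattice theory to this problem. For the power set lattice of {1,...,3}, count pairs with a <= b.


The order relation is {(a,b) : a <= b}, reflexive so it includes (a,a).
Examples: ({},{}), ({},{1,2}), ({},{1,2,3}), ({},{1,3}), ({},{1}), ...
Total ordered pairs: 27


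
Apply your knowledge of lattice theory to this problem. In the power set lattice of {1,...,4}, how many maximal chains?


A maximal chain goes from the minimum element to a maximal element via cover relations.
Counting all min-to-max paths in the cover graph.
Total maximal chains: 24


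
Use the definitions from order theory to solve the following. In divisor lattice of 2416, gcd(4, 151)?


Meet=gcd.
gcd(4,151)=1


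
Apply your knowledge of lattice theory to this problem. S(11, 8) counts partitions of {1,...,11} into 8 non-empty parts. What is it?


S(n,k) = k*S(n-1,k) + S(n-1,k-1).
S(10,8) = 750, S(10,7) = 5880
S(11,8) = 8*750 + 5880 = 6000 + 5880
S(11,8) = 11880


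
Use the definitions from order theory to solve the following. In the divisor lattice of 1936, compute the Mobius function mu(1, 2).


In a divisor lattice, mu(a,b) = mu(b/a) where mu is the classical Mobius function.
b/a = 2/1 = 2
Prime factorization of 2: primes [2]
2 is squarefree with 1 prime factor(s), so mu(2) = (-1)^1 = -1


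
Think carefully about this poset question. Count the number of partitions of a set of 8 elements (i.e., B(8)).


B(n) = number of set partitions of an n-element set.
B(n) satisfies the recurrence: B(n+1) = sum_k C(n,k)*B(k).
B(8) = 4140


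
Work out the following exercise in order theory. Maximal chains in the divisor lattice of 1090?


A maximal chain goes from the minimum element to a maximal element via cover relations.
Counting all min-to-max paths in the cover graph.
Total maximal chains: 6


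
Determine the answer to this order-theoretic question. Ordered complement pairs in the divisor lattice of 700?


Complement pair (a,b): a meet b = bottom, a join b = top.
Here: gcd(a,b)=1 and lcm(a,b)=700, i.e. a*b=700 with a,b coprime.
Pairs found: (1,700), (4,175), (7,100), (25,28), ... (4 more)
Total ordered pairs: 8


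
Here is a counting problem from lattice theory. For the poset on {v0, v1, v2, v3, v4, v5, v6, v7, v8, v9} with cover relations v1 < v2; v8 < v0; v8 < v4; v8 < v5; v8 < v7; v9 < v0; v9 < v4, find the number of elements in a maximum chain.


A chain is a totally ordered subset; we count the number of elements in a maximum chain.
Compute, for each element x, the size of the longest chain ending at x:
  v1: 1
  v3: 1
  v6: 1
  v8: 1
  v9: 1
  v2: 2
  ...
A maximum chain: v8 < v0
Number of elements in the longest chain: 2


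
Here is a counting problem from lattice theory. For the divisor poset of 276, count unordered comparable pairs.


A comparable pair {a,b} has a < b or b < a in the order.
Count unordered pairs where one element is strictly below the other.
Examples: {1,2}, {1,3}, {1,4}, {1,6}, ...
Total comparable pairs: 42


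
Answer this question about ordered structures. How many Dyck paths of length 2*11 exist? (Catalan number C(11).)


C(n) = C(2n, n) / (n+1).
C(22, 11) = 705432
C(11) = 705432 / 12 = 58786


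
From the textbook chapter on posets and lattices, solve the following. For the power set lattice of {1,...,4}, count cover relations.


A cover relation a -< b holds when a < b with no c strictly between.
Cover relations:
  {} -< {1}
  {} -< {2}
  {} -< {3}
  {} -< {4}
  {1} -< {1,2}
  {1} -< {1,3}
  {1} -< {1,4}
  {2} -< {1,2}
  ...24 more
Total: 32


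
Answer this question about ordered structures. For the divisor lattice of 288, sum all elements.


sigma(n) = sum of divisors.
Divisors of 288: [1, 2, 3, 4, 6, 8, 9, 12, 16, 18, 24, 32, 36, 48, 72, 96, 144, 288]
Sum = 819


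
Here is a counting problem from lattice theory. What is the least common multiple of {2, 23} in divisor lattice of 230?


In a divisor lattice, join = lcm (least common multiple).
Compute lcm iteratively: start with first element, then lcm(current, next).
Elements: [2, 23]
lcm(2,23) = 46
Final lcm = 46


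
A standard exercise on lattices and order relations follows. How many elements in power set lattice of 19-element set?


Power set = 2^n.
2^19 = 524288


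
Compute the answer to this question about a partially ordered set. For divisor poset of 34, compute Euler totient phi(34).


phi(n) = n * prod_{p|n} (1 - 1/p).
Prime divisors of 34: [2, 17]
phi(34) = 34 * (1 - 1/2) * (1 - 1/17)
phi(34) = 16


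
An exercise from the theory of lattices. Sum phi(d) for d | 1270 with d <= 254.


Divisors of 1270 up to 254: [1, 2, 5, 10, 127, 254]
phi values: [1, 1, 4, 4, 126, 126]
Sum = 262


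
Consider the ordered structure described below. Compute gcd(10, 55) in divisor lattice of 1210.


In a divisor lattice, meet = gcd (greatest common divisor).
By Euclidean algorithm or factoring: gcd(10,55) = 5


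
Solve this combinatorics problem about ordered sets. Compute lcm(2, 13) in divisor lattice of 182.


In a divisor lattice, join = lcm (least common multiple).
gcd(2,13) = 1
lcm(2,13) = 2*13/gcd = 26/1 = 26


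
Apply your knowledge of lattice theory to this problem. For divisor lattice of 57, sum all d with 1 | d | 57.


Interval [1,57] in divisors of 57: [1, 3, 19, 57]
Sum = 80


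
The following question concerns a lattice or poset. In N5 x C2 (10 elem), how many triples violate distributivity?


Distributive law: a ^ (b v c) = (a ^ b) v (a ^ c).
Check all 10^3 = 1000 ordered triples (a,b,c).
  e.g. a=(b,0), b=(a,0), c=(c,0): lhs=(b,0) != rhs=(a,0)
  e.g. a=(b,0), b=(a,0), c=(c,1): lhs=(b,0) != rhs=(a,0)
Total violating triples: 16


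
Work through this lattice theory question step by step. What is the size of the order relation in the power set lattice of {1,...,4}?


The order relation is {(a,b) : a <= b}, reflexive so it includes (a,a).
Examples: ({},{}), ({},{1,2}), ({},{1,2,3}), ({},{1,2,3,4}), ({},{1,2,4}), ...
Total ordered pairs: 81


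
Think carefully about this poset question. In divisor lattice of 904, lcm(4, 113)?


Join=lcm.
gcd(4,113)=1
lcm=452


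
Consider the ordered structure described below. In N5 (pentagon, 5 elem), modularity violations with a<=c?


Modular law: if a <= c then a v (b ^ c) = (a v b) ^ c.
Check all triples (a,b,c) with a <= c among 5 elements.
  e.g. a=a, b=c, c=b: lhs=a != rhs=b
Total violating triples: 1


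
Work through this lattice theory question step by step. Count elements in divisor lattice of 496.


Divisors of 496: [1, 2, 4, 8, 16, 31, 62, 124, 248, 496]
Count: 10


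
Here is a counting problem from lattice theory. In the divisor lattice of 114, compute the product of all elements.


Divisors of 114: [1, 2, 3, 6, 19, 38, 57, 114]
Product = n^(d(n)/2) = 114^(8/2)
Product = 168896016


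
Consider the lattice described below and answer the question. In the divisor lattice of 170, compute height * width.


Height = length of longest chain minus 1; width = size of largest antichain.
A maximum chain: 1 | 17 | 85 | 170  (height 3).
A maximum antichain: {2, 5, 17}  (width 3).
Product = 3 * 3 = 9


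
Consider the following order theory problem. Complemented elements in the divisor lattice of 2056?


An element a is complemented if some b has a meet b = bottom, a join b = top.
a is complemented iff gcd(a, n/a)=1, i.e. a is a unitary divisor of 2056.
Complemented elements: 1, 8, 257, 2056
Count: 4


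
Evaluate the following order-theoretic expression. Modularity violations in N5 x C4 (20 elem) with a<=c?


Modular law: if a <= c then a v (b ^ c) = (a v b) ^ c.
Check all triples (a,b,c) with a <= c among 20 elements.
  e.g. a=(a,0), b=(c,0), c=(b,0): lhs=(a,0) != rhs=(b,0)
  e.g. a=(a,0), b=(c,1), c=(b,0): lhs=(a,0) != rhs=(b,0)
Total violating triples: 40


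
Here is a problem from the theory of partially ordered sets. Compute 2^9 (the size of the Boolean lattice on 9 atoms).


Power set = 2^n.
2^9 = 512


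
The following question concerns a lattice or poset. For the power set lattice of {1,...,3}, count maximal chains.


A maximal chain goes from the minimum element to a maximal element via cover relations.
Counting all min-to-max paths in the cover graph.
Total maximal chains: 6


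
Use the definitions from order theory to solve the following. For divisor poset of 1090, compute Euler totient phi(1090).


phi(n) = n * prod_{p|n} (1 - 1/p).
Prime divisors of 1090: [2, 5, 109]
phi(1090) = 1090 * (1 - 1/2) * (1 - 1/5) * (1 - 1/109)
phi(1090) = 432


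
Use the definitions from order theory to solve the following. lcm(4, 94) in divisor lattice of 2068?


Join=lcm.
gcd(4,94)=2
lcm=188


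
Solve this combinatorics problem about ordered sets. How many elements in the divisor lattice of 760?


Divisors of 760: [1, 2, 4, 5, 8, 10, 19, 20, 38, 40, 76, 95, 152, 190, 380, 760]
Count: 16


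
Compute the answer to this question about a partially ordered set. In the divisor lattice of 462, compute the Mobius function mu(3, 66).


In a divisor lattice, mu(a,b) = mu(b/a) where mu is the classical Mobius function.
b/a = 66/3 = 22
Prime factorization of 22: primes [2, 11]
22 is squarefree with 2 prime factor(s), so mu(22) = (-1)^2 = 1


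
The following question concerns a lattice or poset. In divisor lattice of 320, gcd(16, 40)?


Meet=gcd.
gcd(16,40)=8


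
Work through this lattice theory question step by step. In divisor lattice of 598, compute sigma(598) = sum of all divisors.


sigma(n) = sum of divisors.
Divisors of 598: [1, 2, 13, 23, 26, 46, 299, 598]
Sum = 1008


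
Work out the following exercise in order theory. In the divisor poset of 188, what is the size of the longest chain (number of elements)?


A chain is a totally ordered subset; we count the number of elements in a maximum chain.
Compute, for each element x, the size of the longest chain ending at x:
  1: 1
  2: 2
  47: 2
  4: 3
  94: 3
  188: 4
A maximum chain: 1 < 2 < 4 < 188
Number of elements in the longest chain: 4


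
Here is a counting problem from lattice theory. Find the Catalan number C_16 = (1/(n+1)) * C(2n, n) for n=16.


C(n) = C(2n, n) / (n+1).
C(32, 16) = 601080390
C(16) = 601080390 / 17 = 35357670


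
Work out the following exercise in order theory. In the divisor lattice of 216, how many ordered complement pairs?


Complement pair (a,b): a meet b = bottom, a join b = top.
Here: gcd(a,b)=1 and lcm(a,b)=216, i.e. a*b=216 with a,b coprime.
Pairs found: (1,216), (8,27), (27,8), (216,1)
Total ordered pairs: 4


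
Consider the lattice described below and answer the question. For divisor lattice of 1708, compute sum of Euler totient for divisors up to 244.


Divisors of 1708 up to 244: [1, 2, 4, 7, 14, 28, 61, 122, 244]
phi values: [1, 1, 2, 6, 6, 12, 60, 60, 120]
Sum = 268


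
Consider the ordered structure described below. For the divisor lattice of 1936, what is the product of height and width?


Height = length of longest chain minus 1; width = size of largest antichain.
A maximum chain: 1 | 11 | 121 | 242 | 484 | 968 | 1936  (height 6).
A maximum antichain: {4, 22, 121}  (width 3).
Product = 6 * 3 = 18


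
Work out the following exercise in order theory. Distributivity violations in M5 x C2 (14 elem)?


Distributive law: a ^ (b v c) = (a ^ b) v (a ^ c).
Check all 14^3 = 2744 ordered triples (a,b,c).
  e.g. a=(a1,0), b=(a2,0), c=(a3,0): lhs=(a1,0) != rhs=(0,0)
  e.g. a=(a1,0), b=(a2,0), c=(a3,1): lhs=(a1,0) != rhs=(0,0)
Total violating triples: 480


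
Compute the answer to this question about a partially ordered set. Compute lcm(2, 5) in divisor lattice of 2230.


In a divisor lattice, join = lcm (least common multiple).
gcd(2,5) = 1
lcm(2,5) = 2*5/gcd = 10/1 = 10


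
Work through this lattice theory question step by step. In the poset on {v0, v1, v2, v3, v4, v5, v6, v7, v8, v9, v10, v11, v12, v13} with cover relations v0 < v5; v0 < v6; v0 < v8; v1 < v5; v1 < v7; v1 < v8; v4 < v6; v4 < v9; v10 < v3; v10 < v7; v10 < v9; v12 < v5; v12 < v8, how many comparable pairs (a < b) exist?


A comparable pair {a,b} has a < b or b < a in the order.
Count unordered pairs where one element is strictly below the other.
Examples: {v0,v5}, {v0,v6}, {v0,v8}, {v1,v5}, ...
Total comparable pairs: 13


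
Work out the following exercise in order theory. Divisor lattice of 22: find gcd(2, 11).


In a divisor lattice, meet = gcd (greatest common divisor).
By Euclidean algorithm or factoring: gcd(2,11) = 1


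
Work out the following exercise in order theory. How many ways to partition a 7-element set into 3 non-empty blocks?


S(n,k) = k*S(n-1,k) + S(n-1,k-1).
S(6,3) = 90, S(6,2) = 31
S(7,3) = 3*90 + 31 = 270 + 31
S(7,3) = 301


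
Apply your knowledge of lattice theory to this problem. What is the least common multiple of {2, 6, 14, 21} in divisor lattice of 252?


In a divisor lattice, join = lcm (least common multiple).
Compute lcm iteratively: start with first element, then lcm(current, next).
Elements: [2, 6, 14, 21]
lcm(2,6) = 6
lcm(6,14) = 42
lcm(42,21) = 42
Final lcm = 42


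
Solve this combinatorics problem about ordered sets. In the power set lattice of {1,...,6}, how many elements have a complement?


An element a is complemented if some b has a meet b = bottom, a join b = top.
every subset A has complement S\A, so all elements are complemented.
Complemented elements: {}, {1}, {2}, {3}, {4}, {5}, ... (58 more)
Count: 64
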